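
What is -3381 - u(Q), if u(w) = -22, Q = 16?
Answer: -3359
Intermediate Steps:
-3381 - u(Q) = -3381 - 1*(-22) = -3381 + 22 = -3359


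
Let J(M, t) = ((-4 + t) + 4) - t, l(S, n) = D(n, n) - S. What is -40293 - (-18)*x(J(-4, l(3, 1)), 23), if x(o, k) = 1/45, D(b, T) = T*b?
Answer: -201463/5 ≈ -40293.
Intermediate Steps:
l(S, n) = n² - S (l(S, n) = n*n - S = n² - S)
J(M, t) = 0 (J(M, t) = t - t = 0)
x(o, k) = 1/45
-40293 - (-18)*x(J(-4, l(3, 1)), 23) = -40293 - (-18)/45 = -40293 - 1*(-⅖) = -40293 + ⅖ = -201463/5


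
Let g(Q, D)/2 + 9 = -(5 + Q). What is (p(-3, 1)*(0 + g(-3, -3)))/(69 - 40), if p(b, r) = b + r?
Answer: 44/29 ≈ 1.5172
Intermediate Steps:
g(Q, D) = -28 - 2*Q (g(Q, D) = -18 + 2*(-(5 + Q)) = -18 + 2*(-5 - Q) = -18 + (-10 - 2*Q) = -28 - 2*Q)
(p(-3, 1)*(0 + g(-3, -3)))/(69 - 40) = ((-3 + 1)*(0 + (-28 - 2*(-3))))/(69 - 40) = (-2*(0 + (-28 + 6)))/29 = (-2*(0 - 22))/29 = (-2*(-22))/29 = (1/29)*44 = 44/29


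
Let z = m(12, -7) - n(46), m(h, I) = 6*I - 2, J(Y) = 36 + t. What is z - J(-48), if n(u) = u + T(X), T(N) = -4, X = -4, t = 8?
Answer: -130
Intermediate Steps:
J(Y) = 44 (J(Y) = 36 + 8 = 44)
m(h, I) = -2 + 6*I
n(u) = -4 + u (n(u) = u - 4 = -4 + u)
z = -86 (z = (-2 + 6*(-7)) - (-4 + 46) = (-2 - 42) - 1*42 = -44 - 42 = -86)
z - J(-48) = -86 - 1*44 = -86 - 44 = -130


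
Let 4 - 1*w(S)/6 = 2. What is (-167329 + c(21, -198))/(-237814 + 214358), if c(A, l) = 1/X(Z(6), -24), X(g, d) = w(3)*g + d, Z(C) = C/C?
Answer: 2007949/281472 ≈ 7.1337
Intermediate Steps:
Z(C) = 1
w(S) = 12 (w(S) = 24 - 6*2 = 24 - 12 = 12)
X(g, d) = d + 12*g (X(g, d) = 12*g + d = d + 12*g)
c(A, l) = -1/12 (c(A, l) = 1/(-24 + 12*1) = 1/(-24 + 12) = 1/(-12) = -1/12)
(-167329 + c(21, -198))/(-237814 + 214358) = (-167329 - 1/12)/(-237814 + 214358) = -2007949/12/(-23456) = -2007949/12*(-1/23456) = 2007949/281472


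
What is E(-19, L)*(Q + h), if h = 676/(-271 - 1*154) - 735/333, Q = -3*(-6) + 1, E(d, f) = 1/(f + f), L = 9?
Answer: 358582/424575 ≈ 0.84457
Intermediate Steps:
E(d, f) = 1/(2*f)
Q = 19 (Q = 18 + 1 = 19)
h = -179161/47175 (h = 676/(-271 - 154) - 735*1/333 = 676/(-425) - 245/111 = 676*(-1/425) - 245/111 = -676/425 - 245/111 = -179161/47175 ≈ -3.7978)
E(-19, L)*(Q + h) = ((½)/9)*(19 - 179161/47175) = ((½)*(⅑))*(717164/47175) = (1/18)*(717164/47175) = 358582/424575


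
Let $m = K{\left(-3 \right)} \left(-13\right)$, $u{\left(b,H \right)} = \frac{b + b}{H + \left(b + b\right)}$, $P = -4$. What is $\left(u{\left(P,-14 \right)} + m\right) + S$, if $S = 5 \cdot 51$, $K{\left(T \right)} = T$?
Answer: $\frac{3238}{11} \approx 294.36$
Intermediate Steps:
$u{\left(b,H \right)} = \frac{2 b}{H + 2 b}$
$S = 255$
$m = 39$ ($m = \left(-3\right) \left(-13\right) = 39$)
$\left(u{\left(P,-14 \right)} + m\right) + S = \left(2 \left(-4\right) \frac{1}{-14 + 2 \left(-4\right)} + 39\right) + 255 = \left(2 \left(-4\right) \frac{1}{-14 - 8} + 39\right) + 255 = \left(2 \left(-4\right) \frac{1}{-22} + 39\right) + 255 = \left(2 \left(-4\right) \left(- \frac{1}{22}\right) + 39\right) + 255 = \left(\frac{4}{11} + 39\right) + 255 = \frac{433}{11} + 255 = \frac{3238}{11}$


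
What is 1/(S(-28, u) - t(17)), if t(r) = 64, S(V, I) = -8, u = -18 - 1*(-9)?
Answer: -1/72 ≈ -0.013889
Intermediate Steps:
u = -9 (u = -18 + 9 = -9)
1/(S(-28, u) - t(17)) = 1/(-8 - 1*64) = 1/(-8 - 64) = 1/(-72) = -1/72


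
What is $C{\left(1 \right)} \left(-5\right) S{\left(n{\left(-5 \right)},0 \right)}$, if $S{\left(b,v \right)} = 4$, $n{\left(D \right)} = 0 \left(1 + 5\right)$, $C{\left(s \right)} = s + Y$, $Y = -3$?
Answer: $40$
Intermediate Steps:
$C{\left(s \right)} = -3 + s$ ($C{\left(s \right)} = s - 3 = -3 + s$)
$n{\left(D \right)} = 0$ ($n{\left(D \right)} = 0 \cdot 6 = 0$)
$C{\left(1 \right)} \left(-5\right) S{\left(n{\left(-5 \right)},0 \right)} = \left(-3 + 1\right) \left(-5\right) 4 = \left(-2\right) \left(-5\right) 4 = 10 \cdot 4 = 40$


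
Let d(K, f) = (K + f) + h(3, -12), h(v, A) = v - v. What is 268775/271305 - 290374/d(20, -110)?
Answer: 97289022/30145 ≈ 3227.4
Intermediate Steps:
h(v, A) = 0
d(K, f) = K + f (d(K, f) = (K + f) + 0 = K + f)
268775/271305 - 290374/d(20, -110) = 268775/271305 - 290374/(20 - 110) = 268775*(1/271305) - 290374/(-90) = 53755/54261 - 290374*(-1/90) = 53755/54261 + 145187/45 = 97289022/30145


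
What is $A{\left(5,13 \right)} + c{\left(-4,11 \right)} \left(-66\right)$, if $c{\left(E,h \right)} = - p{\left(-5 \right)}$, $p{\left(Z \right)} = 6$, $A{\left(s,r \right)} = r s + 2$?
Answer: $463$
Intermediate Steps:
$A{\left(s,r \right)} = 2 + r s$
$c{\left(E,h \right)} = -6$ ($c{\left(E,h \right)} = \left(-1\right) 6 = -6$)
$A{\left(5,13 \right)} + c{\left(-4,11 \right)} \left(-66\right) = \left(2 + 13 \cdot 5\right) - -396 = \left(2 + 65\right) + 396 = 67 + 396 = 463$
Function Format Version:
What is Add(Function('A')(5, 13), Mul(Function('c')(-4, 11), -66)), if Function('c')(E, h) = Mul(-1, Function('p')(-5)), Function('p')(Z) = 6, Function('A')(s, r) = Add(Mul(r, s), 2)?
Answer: 463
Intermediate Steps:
Function('A')(s, r) = Add(2, Mul(r, s))
Function('c')(E, h) = -6 (Function('c')(E, h) = Mul(-1, 6) = -6)
Add(Function('A')(5, 13), Mul(Function('c')(-4, 11), -66)) = Add(Add(2, Mul(13, 5)), Mul(-6, -66)) = Add(Add(2, 65), 396) = Add(67, 396) = 463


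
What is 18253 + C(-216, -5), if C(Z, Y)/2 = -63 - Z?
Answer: 18559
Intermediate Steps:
C(Z, Y) = -126 - 2*Z (C(Z, Y) = 2*(-63 - Z) = -126 - 2*Z)
18253 + C(-216, -5) = 18253 + (-126 - 2*(-216)) = 18253 + (-126 + 432) = 18253 + 306 = 18559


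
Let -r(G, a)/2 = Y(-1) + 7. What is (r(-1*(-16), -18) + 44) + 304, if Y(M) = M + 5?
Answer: 326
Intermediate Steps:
Y(M) = 5 + M
r(G, a) = -22 (r(G, a) = -2*((5 - 1) + 7) = -2*(4 + 7) = -2*11 = -22)
(r(-1*(-16), -18) + 44) + 304 = (-22 + 44) + 304 = 22 + 304 = 326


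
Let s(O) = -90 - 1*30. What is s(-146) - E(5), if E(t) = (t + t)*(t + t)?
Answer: -220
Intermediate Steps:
E(t) = 4*t² (E(t) = (2*t)*(2*t) = 4*t²)
s(O) = -120 (s(O) = -90 - 30 = -120)
s(-146) - E(5) = -120 - 4*5² = -120 - 4*25 = -120 - 1*100 = -120 - 100 = -220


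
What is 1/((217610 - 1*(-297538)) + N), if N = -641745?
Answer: -1/126597 ≈ -7.8991e-6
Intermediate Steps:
1/((217610 - 1*(-297538)) + N) = 1/((217610 - 1*(-297538)) - 641745) = 1/((217610 + 297538) - 641745) = 1/(515148 - 641745) = 1/(-126597) = -1/126597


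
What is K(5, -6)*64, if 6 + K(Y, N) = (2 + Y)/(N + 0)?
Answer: -1376/3 ≈ -458.67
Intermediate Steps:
K(Y, N) = -6 + (2 + Y)/N (K(Y, N) = -6 + (2 + Y)/(N + 0) = -6 + (2 + Y)/N)
K(5, -6)*64 = ((2 + 5 - 6*(-6))/(-6))*64 = -(2 + 5 + 36)/6*64 = -⅙*43*64 = -43/6*64 = -1376/3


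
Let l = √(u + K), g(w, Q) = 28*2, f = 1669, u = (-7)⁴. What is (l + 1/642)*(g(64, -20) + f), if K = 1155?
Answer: 575/214 + 3450*√889 ≈ 1.0287e+5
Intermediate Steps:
u = 2401
g(w, Q) = 56
l = 2*√889 (l = √(2401 + 1155) = √3556 = 2*√889 ≈ 59.632)
(l + 1/642)*(g(64, -20) + f) = (2*√889 + 1/642)*(56 + 1669) = (2*√889 + 1/642)*1725 = (1/642 + 2*√889)*1725 = 575/214 + 3450*√889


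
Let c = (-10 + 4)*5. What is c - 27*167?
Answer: -4539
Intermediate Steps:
c = -30 (c = -6*5 = -30)
c - 27*167 = -30 - 27*167 = -30 - 4509 = -4539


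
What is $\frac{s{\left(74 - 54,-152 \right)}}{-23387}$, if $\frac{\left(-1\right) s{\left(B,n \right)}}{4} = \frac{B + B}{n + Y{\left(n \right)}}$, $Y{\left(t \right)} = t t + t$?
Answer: $\frac{2}{6665295} \approx 3.0006 \cdot 10^{-7}$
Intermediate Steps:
$Y{\left(t \right)} = t + t^{2}$ ($Y{\left(t \right)} = t^{2} + t = t + t^{2}$)
$s{\left(B,n \right)} = - \frac{8 B}{n + n \left(1 + n\right)}$ ($s{\left(B,n \right)} = - 4 \frac{B + B}{n + n \left(1 + n\right)} = - 4 \frac{2 B}{n + n \left(1 + n\right)} = - \frac{8 B}{n + n \left(1 + n\right)}$)
$\frac{s{\left(74 - 54,-152 \right)}}{-23387} = \frac{\left(-8\right) \left(74 - 54\right) \frac{1}{-152} \frac{1}{2 - 152}}{-23387} = \left(-8\right) \left(74 - 54\right) \left(- \frac{1}{152}\right) \frac{1}{-150} \left(- \frac{1}{23387}\right) = \left(-8\right) 20 \left(- \frac{1}{152}\right) \left(- \frac{1}{150}\right) \left(- \frac{1}{23387}\right) = \left(- \frac{2}{285}\right) \left(- \frac{1}{23387}\right) = \frac{2}{6665295}$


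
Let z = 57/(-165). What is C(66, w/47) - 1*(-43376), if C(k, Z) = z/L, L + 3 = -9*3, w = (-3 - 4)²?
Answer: 71570419/1650 ≈ 43376.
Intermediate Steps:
z = -19/55 (z = 57*(-1/165) = -19/55 ≈ -0.34545)
w = 49 (w = (-7)² = 49)
L = -30 (L = -3 - 9*3 = -3 - 27 = -30)
C(k, Z) = 19/1650 (C(k, Z) = -19/55/(-30) = -19/55*(-1/30) = 19/1650)
C(66, w/47) - 1*(-43376) = 19/1650 - 1*(-43376) = 19/1650 + 43376 = 71570419/1650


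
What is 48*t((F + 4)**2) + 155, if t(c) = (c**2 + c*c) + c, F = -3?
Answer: 299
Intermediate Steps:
t(c) = c + 2*c**2 (t(c) = (c**2 + c**2) + c = 2*c**2 + c = c + 2*c**2)
48*t((F + 4)**2) + 155 = 48*((-3 + 4)**2*(1 + 2*(-3 + 4)**2)) + 155 = 48*(1**2*(1 + 2*1**2)) + 155 = 48*(1*(1 + 2*1)) + 155 = 48*(1*(1 + 2)) + 155 = 48*(1*3) + 155 = 48*3 + 155 = 144 + 155 = 299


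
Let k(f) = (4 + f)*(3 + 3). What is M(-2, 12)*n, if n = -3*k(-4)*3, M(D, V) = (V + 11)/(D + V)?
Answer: 0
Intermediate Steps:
M(D, V) = (11 + V)/(D + V)
k(f) = 24 + 6*f (k(f) = (4 + f)*6 = 24 + 6*f)
n = 0 (n = -3*(24 + 6*(-4))*3 = -3*(24 - 24)*3 = -3*0*3 = 0*3 = 0)
M(-2, 12)*n = ((11 + 12)/(-2 + 12))*0 = (23/10)*0 = 0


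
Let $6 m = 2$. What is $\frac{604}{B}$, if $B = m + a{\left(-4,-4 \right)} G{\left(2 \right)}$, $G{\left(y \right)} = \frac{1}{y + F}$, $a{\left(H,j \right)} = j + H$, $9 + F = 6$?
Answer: $\frac{1812}{25} \approx 72.48$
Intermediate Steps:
$m = \frac{1}{3}$ ($m = \frac{1}{6} \cdot 2 = \frac{1}{3} \approx 0.33333$)
$F = -3$ ($F = -9 + 6 = -3$)
$a{\left(H,j \right)} = H + j$
$G{\left(y \right)} = \frac{1}{-3 + y}$ ($G{\left(y \right)} = \frac{1}{y - 3} = \frac{1}{-3 + y}$)
$B = \frac{25}{3}$ ($B = \frac{1}{3} + \frac{-4 - 4}{-3 + 2} = \frac{1}{3} - \frac{8}{-1} = \frac{1}{3} - -8 = \frac{1}{3} + 8 = \frac{25}{3} \approx 8.3333$)
$\frac{604}{B} = \frac{604}{\frac{25}{3}} = 604 \cdot \frac{3}{25} = \frac{1812}{25}$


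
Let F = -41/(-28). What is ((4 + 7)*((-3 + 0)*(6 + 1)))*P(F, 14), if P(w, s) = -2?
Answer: 462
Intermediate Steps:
F = 41/28 (F = -41*(-1/28) = 41/28 ≈ 1.4643)
((4 + 7)*((-3 + 0)*(6 + 1)))*P(F, 14) = ((4 + 7)*((-3 + 0)*(6 + 1)))*(-2) = (11*(-3*7))*(-2) = (11*(-21))*(-2) = -231*(-2) = 462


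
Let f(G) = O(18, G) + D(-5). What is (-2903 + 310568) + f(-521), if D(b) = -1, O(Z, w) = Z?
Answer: 307682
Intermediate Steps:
f(G) = 17 (f(G) = 18 - 1 = 17)
(-2903 + 310568) + f(-521) = (-2903 + 310568) + 17 = 307665 + 17 = 307682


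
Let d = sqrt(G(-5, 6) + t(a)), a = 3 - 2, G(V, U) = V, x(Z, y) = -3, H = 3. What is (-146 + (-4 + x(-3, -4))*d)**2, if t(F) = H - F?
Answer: 21169 + 2044*I*sqrt(3) ≈ 21169.0 + 3540.3*I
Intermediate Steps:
a = 1
t(F) = 3 - F
d = I*sqrt(3) (d = sqrt(-5 + (3 - 1*1)) = sqrt(-5 + (3 - 1)) = sqrt(-5 + 2) = sqrt(-3) = I*sqrt(3) ≈ 1.732*I)
(-146 + (-4 + x(-3, -4))*d)**2 = (-146 + (-4 - 3)*(I*sqrt(3)))**2 = (-146 - 7*I*sqrt(3))**2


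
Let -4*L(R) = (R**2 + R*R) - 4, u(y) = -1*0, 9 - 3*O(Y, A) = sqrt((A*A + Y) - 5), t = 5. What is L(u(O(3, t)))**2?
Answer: 1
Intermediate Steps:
O(Y, A) = 3 - sqrt(-5 + Y + A**2)/3 (O(Y, A) = 3 - sqrt((A*A + Y) - 5)/3 = 3 - sqrt((A**2 + Y) - 5)/3 = 3 - sqrt((Y + A**2) - 5)/3 = 3 - sqrt(-5 + Y + A**2)/3)
u(y) = 0
L(R) = 1 - R**2/2 (L(R) = -((R**2 + R*R) - 4)/4 = -((R**2 + R**2) - 4)/4 = -(2*R**2 - 4)/4 = -(-4 + 2*R**2)/4 = 1 - R**2/2)
L(u(O(3, t)))**2 = (1 - 1/2*0**2)**2 = (1 - 1/2*0)**2 = (1 + 0)**2 = 1**2 = 1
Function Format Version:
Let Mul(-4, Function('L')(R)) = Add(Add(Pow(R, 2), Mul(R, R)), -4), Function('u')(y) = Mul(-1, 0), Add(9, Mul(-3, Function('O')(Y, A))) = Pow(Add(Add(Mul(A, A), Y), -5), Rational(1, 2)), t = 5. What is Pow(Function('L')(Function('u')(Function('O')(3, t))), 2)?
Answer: 1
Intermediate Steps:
Function('O')(Y, A) = Add(3, Mul(Rational(-1, 3), Pow(Add(-5, Y, Pow(A, 2)), Rational(1, 2)))) (Function('O')(Y, A) = Add(3, Mul(Rational(-1, 3), Pow(Add(Add(Mul(A, A), Y), -5), Rational(1, 2)))) = Add(3, Mul(Rational(-1, 3), Pow(Add(Add(Pow(A, 2), Y), -5), Rational(1, 2)))) = Add(3, Mul(Rational(-1, 3), Pow(Add(Add(Y, Pow(A, 2)), -5), Rational(1, 2)))) = Add(3, Mul(Rational(-1, 3), Pow(Add(-5, Y, Pow(A, 2)), Rational(1, 2)))))
Function('u')(y) = 0
Function('L')(R) = Add(1, Mul(Rational(-1, 2), Pow(R, 2))) (Function('L')(R) = Mul(Rational(-1, 4), Add(Add(Pow(R, 2), Mul(R, R)), -4)) = Mul(Rational(-1, 4), Add(Add(Pow(R, 2), Pow(R, 2)), -4)) = Mul(Rational(-1, 4), Add(Mul(2, Pow(R, 2)), -4)) = Mul(Rational(-1, 4), Add(-4, Mul(2, Pow(R, 2)))) = Add(1, Mul(Rational(-1, 2), Pow(R, 2))))
Pow(Function('L')(Function('u')(Function('O')(3, t))), 2) = Pow(Add(1, Mul(Rational(-1, 2), Pow(0, 2))), 2) = Pow(Add(1, Mul(Rational(-1, 2), 0)), 2) = Pow(Add(1, 0), 2) = Pow(1, 2) = 1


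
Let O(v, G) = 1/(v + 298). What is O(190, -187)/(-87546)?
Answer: -1/42722448 ≈ -2.3407e-8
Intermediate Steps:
O(v, G) = 1/(298 + v)
O(190, -187)/(-87546) = 1/((298 + 190)*(-87546)) = -1/87546/488 = (1/488)*(-1/87546) = -1/42722448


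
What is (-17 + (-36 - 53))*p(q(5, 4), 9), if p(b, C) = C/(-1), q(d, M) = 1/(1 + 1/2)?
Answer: 954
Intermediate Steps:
q(d, M) = ⅔ (q(d, M) = 1/(1 + ½) = 1/(3/2) = ⅔)
p(b, C) = -C (p(b, C) = C*(-1) = -C)
(-17 + (-36 - 53))*p(q(5, 4), 9) = (-17 + (-36 - 53))*(-1*9) = (-17 - 89)*(-9) = -106*(-9) = 954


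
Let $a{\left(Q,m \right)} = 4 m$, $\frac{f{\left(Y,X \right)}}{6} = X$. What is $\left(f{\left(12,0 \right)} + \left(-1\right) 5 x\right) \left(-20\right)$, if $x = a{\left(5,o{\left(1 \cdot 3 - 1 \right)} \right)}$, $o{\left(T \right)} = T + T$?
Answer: $1600$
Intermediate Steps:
$f{\left(Y,X \right)} = 6 X$
$o{\left(T \right)} = 2 T$
$x = 16$ ($x = 4 \cdot 2 \left(1 \cdot 3 - 1\right) = 4 \cdot 2 \left(3 - 1\right) = 4 \cdot 2 \cdot 2 = 4 \cdot 4 = 16$)
$\left(f{\left(12,0 \right)} + \left(-1\right) 5 x\right) \left(-20\right) = \left(6 \cdot 0 + \left(-1\right) 5 \cdot 16\right) \left(-20\right) = \left(0 - 80\right) \left(-20\right) = \left(-80\right) \left(-20\right) = 1600$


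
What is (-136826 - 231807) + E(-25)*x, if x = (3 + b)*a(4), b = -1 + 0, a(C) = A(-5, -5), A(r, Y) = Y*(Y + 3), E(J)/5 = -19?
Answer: -370533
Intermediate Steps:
E(J) = -95 (E(J) = 5*(-19) = -95)
A(r, Y) = Y*(3 + Y)
a(C) = 10 (a(C) = -5*(3 - 5) = -5*(-2) = 10)
b = -1
x = 20 (x = (3 - 1)*10 = 2*10 = 20)
(-136826 - 231807) + E(-25)*x = (-136826 - 231807) - 95*20 = -368633 - 1900 = -370533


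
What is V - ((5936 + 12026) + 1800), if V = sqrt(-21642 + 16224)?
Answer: -19762 + 3*I*sqrt(602) ≈ -19762.0 + 73.607*I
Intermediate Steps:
V = 3*I*sqrt(602) (V = sqrt(-5418) = 3*I*sqrt(602) ≈ 73.607*I)
V - ((5936 + 12026) + 1800) = 3*I*sqrt(602) - ((5936 + 12026) + 1800) = 3*I*sqrt(602) - (17962 + 1800) = 3*I*sqrt(602) - 1*19762 = 3*I*sqrt(602) - 19762 = -19762 + 3*I*sqrt(602)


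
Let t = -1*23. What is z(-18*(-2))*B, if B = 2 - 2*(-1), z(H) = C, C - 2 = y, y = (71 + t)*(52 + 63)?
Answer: 22088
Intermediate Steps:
t = -23
y = 5520 (y = (71 - 23)*(52 + 63) = 48*115 = 5520)
C = 5522 (C = 2 + 5520 = 5522)
z(H) = 5522
B = 4 (B = 2 + 2 = 4)
z(-18*(-2))*B = 5522*4 = 22088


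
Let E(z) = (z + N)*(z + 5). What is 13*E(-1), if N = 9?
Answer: 416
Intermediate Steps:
E(z) = (5 + z)*(9 + z) (E(z) = (z + 9)*(z + 5) = (9 + z)*(5 + z) = (5 + z)*(9 + z))
13*E(-1) = 13*(45 + (-1)**2 + 14*(-1)) = 13*(45 + 1 - 14) = 13*32 = 416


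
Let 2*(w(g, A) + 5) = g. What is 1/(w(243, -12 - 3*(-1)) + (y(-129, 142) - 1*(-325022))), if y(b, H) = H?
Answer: 2/650561 ≈ 3.0743e-6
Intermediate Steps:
w(g, A) = -5 + g/2
1/(w(243, -12 - 3*(-1)) + (y(-129, 142) - 1*(-325022))) = 1/((-5 + (½)*243) + (142 - 1*(-325022))) = 1/((-5 + 243/2) + (142 + 325022)) = 1/(233/2 + 325164) = 1/(650561/2) = 2/650561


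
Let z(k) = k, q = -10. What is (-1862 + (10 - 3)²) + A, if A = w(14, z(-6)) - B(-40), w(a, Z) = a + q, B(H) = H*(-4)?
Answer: -1969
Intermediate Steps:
B(H) = -4*H
w(a, Z) = -10 + a (w(a, Z) = a - 10 = -10 + a)
A = -156 (A = (-10 + 14) - (-4)*(-40) = 4 - 1*160 = 4 - 160 = -156)
(-1862 + (10 - 3)²) + A = (-1862 + (10 - 3)²) - 156 = (-1862 + 7²) - 156 = (-1862 + 49) - 156 = -1813 - 156 = -1969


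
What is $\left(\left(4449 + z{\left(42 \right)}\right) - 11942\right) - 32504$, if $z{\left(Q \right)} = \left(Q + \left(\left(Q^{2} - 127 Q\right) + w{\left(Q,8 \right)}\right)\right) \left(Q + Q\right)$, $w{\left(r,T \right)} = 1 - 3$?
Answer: $-336517$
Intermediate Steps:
$w{\left(r,T \right)} = -2$ ($w{\left(r,T \right)} = 1 - 3 = -2$)
$z{\left(Q \right)} = 2 Q \left(-2 + Q^{2} - 126 Q\right)$ ($z{\left(Q \right)} = \left(Q - \left(2 - Q^{2} + 127 Q\right)\right) \left(Q + Q\right) = \left(Q - \left(2 - Q^{2} + 127 Q\right)\right) 2 Q = \left(-2 + Q^{2} - 126 Q\right) 2 Q = 2 Q \left(-2 + Q^{2} - 126 Q\right)$)
$\left(\left(4449 + z{\left(42 \right)}\right) - 11942\right) - 32504 = \left(\left(4449 + 2 \cdot 42 \left(-2 + 42^{2} - 5292\right)\right) - 11942\right) - 32504 = \left(\left(4449 + 2 \cdot 42 \left(-2 + 1764 - 5292\right)\right) - 11942\right) - 32504 = \left(\left(4449 + 2 \cdot 42 \left(-3530\right)\right) - 11942\right) - 32504 = \left(\left(4449 - 296520\right) - 11942\right) - 32504 = \left(-292071 - 11942\right) - 32504 = -304013 - 32504 = -336517$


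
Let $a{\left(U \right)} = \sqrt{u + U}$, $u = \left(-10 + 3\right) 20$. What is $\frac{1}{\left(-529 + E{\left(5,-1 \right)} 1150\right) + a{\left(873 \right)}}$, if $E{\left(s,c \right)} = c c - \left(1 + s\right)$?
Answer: $- \frac{6279}{39425108} - \frac{\sqrt{733}}{39425108} \approx -0.00015995$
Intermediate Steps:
$u = -140$ ($u = \left(-7\right) 20 = -140$)
$E{\left(s,c \right)} = -1 + c^{2} - s$ ($E{\left(s,c \right)} = c^{2} - \left(1 + s\right) = -1 + c^{2} - s$)
$a{\left(U \right)} = \sqrt{-140 + U}$
$\frac{1}{\left(-529 + E{\left(5,-1 \right)} 1150\right) + a{\left(873 \right)}} = \frac{1}{\left(-529 + \left(-1 + \left(-1\right)^{2} - 5\right) 1150\right) + \sqrt{-140 + 873}} = \frac{1}{\left(-529 + \left(-1 + 1 - 5\right) 1150\right) + \sqrt{733}} = \frac{1}{\left(-529 - 5750\right) + \sqrt{733}} = \frac{1}{-6279 + \sqrt{733}}$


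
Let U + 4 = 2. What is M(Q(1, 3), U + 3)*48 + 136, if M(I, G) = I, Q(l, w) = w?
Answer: 280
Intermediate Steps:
U = -2 (U = -4 + 2 = -2)
M(Q(1, 3), U + 3)*48 + 136 = 3*48 + 136 = 144 + 136 = 280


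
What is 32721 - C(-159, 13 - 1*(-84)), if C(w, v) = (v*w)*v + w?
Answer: 1528911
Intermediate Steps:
C(w, v) = w + w*v² (C(w, v) = w*v² + w = w + w*v²)
32721 - C(-159, 13 - 1*(-84)) = 32721 - (-159)*(1 + (13 - 1*(-84))²) = 32721 - (-159)*(1 + (13 + 84)²) = 32721 - (-159)*(1 + 97²) = 32721 - (-159)*(1 + 9409) = 32721 - (-159)*9410 = 32721 - 1*(-1496190) = 32721 + 1496190 = 1528911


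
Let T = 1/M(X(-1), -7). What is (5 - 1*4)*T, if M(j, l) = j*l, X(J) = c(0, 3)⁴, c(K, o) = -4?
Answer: -1/1792 ≈ -0.00055804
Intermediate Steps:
X(J) = 256 (X(J) = (-4)⁴ = 256)
T = -1/1792 (T = 1/(256*(-7)) = 1/(-1792) = -1/1792 ≈ -0.00055804)
(5 - 1*4)*T = (5 - 1*4)*(-1/1792) = (5 - 4)*(-1/1792) = 1*(-1/1792) = -1/1792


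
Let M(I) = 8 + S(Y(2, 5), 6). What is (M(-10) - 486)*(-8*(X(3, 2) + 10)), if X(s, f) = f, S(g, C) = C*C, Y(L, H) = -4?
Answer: 42432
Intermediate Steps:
S(g, C) = C**2
M(I) = 44 (M(I) = 8 + 6**2 = 8 + 36 = 44)
(M(-10) - 486)*(-8*(X(3, 2) + 10)) = (44 - 486)*(-8*(2 + 10)) = -(-3536)*12 = -442*(-96) = 42432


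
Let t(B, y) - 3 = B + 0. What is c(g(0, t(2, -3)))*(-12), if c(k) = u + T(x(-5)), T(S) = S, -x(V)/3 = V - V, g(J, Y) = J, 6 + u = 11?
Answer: -60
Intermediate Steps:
t(B, y) = 3 + B (t(B, y) = 3 + (B + 0) = 3 + B)
u = 5 (u = -6 + 11 = 5)
x(V) = 0 (x(V) = -3*(V - V) = -3*0 = 0)
c(k) = 5 (c(k) = 5 + 0 = 5)
c(g(0, t(2, -3)))*(-12) = 5*(-12) = -60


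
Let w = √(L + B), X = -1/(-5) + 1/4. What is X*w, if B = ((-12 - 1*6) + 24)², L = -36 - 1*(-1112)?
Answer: 9*√278/10 ≈ 15.006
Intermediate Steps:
L = 1076 (L = -36 + 1112 = 1076)
B = 36 (B = ((-12 - 6) + 24)² = (-18 + 24)² = 6² = 36)
X = 9/20 (X = -1*(-⅕) + 1*(¼) = ⅕ + ¼ = 9/20 ≈ 0.45000)
w = 2*√278 (w = √(1076 + 36) = √1112 = 2*√278 ≈ 33.347)
X*w = 9*(2*√278)/20 = 9*√278/10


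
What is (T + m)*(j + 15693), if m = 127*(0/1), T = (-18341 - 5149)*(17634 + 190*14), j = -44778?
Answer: 13864995755100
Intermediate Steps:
T = -476706060 (T = -23490*(17634 + 2660) = -23490*20294 = -476706060)
m = 0 (m = 127*(0*1) = 127*0 = 0)
(T + m)*(j + 15693) = (-476706060 + 0)*(-44778 + 15693) = -476706060*(-29085) = 13864995755100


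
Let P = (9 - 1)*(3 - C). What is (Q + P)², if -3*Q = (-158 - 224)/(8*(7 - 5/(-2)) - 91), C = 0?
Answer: 487204/2025 ≈ 240.59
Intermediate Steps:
P = 24 (P = (9 - 1)*(3 - 1*0) = 8*(3 + 0) = 8*3 = 24)
Q = -382/45 (Q = -(-158 - 224)/(3*(8*(7 - 5/(-2)) - 91)) = -(-382)/(3*(8*(7 - 5*(-½)) - 91)) = -(-382)/(3*(8*(7 + 5/2) - 91)) = -(-382)/(3*(8*(19/2) - 91)) = -(-382)/(3*(76 - 91)) = -(-382)/(3*(-15)) = -(-382)*(-1)/(3*15) = -⅓*382/15 = -382/45 ≈ -8.4889)
(Q + P)² = (-382/45 + 24)² = (698/45)² = 487204/2025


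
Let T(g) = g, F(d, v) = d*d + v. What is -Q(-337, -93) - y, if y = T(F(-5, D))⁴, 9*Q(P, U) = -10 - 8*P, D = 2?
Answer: -4785655/9 ≈ -5.3174e+5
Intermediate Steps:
F(d, v) = v + d² (F(d, v) = d² + v = v + d²)
Q(P, U) = -10/9 - 8*P/9 (Q(P, U) = (-10 - 8*P)/9 = -10/9 - 8*P/9)
y = 531441 (y = (2 + (-5)²)⁴ = (2 + 25)⁴ = 27⁴ = 531441)
-Q(-337, -93) - y = -(-10/9 - 8/9*(-337)) - 1*531441 = -(-10/9 + 2696/9) - 531441 = -1*2686/9 - 531441 = -2686/9 - 531441 = -4785655/9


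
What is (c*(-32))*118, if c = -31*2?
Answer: 234112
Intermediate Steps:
c = -62
(c*(-32))*118 = -62*(-32)*118 = 1984*118 = 234112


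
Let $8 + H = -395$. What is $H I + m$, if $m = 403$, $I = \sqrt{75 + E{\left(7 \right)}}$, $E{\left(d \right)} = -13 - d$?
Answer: $403 - 403 \sqrt{55} \approx -2585.7$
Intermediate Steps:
$I = \sqrt{55}$ ($I = \sqrt{75 - 20} = \sqrt{55} \approx 7.4162$)
$H = -403$ ($H = -8 - 395 = -403$)
$H I + m = - 403 \sqrt{55} + 403 = 403 - 403 \sqrt{55}$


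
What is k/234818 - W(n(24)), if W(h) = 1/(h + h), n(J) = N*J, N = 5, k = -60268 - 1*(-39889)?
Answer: -2562889/28178160 ≈ -0.090953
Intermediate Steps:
k = -20379 (k = -60268 + 39889 = -20379)
n(J) = 5*J
W(h) = 1/(2*h)
k/234818 - W(n(24)) = -20379/234818 - 1/(2*(5*24)) = -20379*1/234818 - 1/(2*120) = -20379/234818 - 1/(2*120) = -20379/234818 - 1*1/240 = -20379/234818 - 1/240 = -2562889/28178160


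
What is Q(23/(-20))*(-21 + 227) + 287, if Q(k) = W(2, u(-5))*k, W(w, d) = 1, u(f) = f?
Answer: 501/10 ≈ 50.100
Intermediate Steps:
Q(k) = k (Q(k) = 1*k = k)
Q(23/(-20))*(-21 + 227) + 287 = (23/(-20))*(-21 + 227) + 287 = (23*(-1/20))*206 + 287 = -23/20*206 + 287 = -2369/10 + 287 = 501/10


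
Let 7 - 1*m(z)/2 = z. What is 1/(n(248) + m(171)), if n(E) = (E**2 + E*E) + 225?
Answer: 1/122905 ≈ 8.1364e-6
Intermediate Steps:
m(z) = 14 - 2*z
n(E) = 225 + 2*E**2 (n(E) = (E**2 + E**2) + 225 = 2*E**2 + 225 = 225 + 2*E**2)
1/(n(248) + m(171)) = 1/((225 + 2*248**2) + (14 - 2*171)) = 1/((225 + 2*61504) + (14 - 342)) = 1/((225 + 123008) - 328) = 1/(123233 - 328) = 1/122905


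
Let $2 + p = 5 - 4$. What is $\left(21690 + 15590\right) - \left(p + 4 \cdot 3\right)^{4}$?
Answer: $22639$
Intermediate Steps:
$p = -1$ ($p = -2 + \left(5 - 4\right) = -2 + 1 = -1$)
$\left(21690 + 15590\right) - \left(p + 4 \cdot 3\right)^{4} = \left(21690 + 15590\right) - \left(-1 + 4 \cdot 3\right)^{4} = 37280 - \left(-1 + 12\right)^{4} = 37280 - 11^{4} = 37280 - 14641 = 22639$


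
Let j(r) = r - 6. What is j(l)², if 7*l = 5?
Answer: 1369/49 ≈ 27.939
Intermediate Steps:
l = 5/7 (l = (⅐)*5 = 5/7 ≈ 0.71429)
j(r) = -6 + r
j(l)² = (-6 + 5/7)² = (-37/7)² = 1369/49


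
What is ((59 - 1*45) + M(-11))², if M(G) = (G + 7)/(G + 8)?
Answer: 2116/9 ≈ 235.11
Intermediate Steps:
M(G) = (7 + G)/(8 + G)
((59 - 1*45) + M(-11))² = ((59 - 1*45) + (7 - 11)/(8 - 11))² = ((59 - 45) - 4/(-3))² = (14 - ⅓*(-4))² = (14 + 4/3)² = (46/3)² = 2116/9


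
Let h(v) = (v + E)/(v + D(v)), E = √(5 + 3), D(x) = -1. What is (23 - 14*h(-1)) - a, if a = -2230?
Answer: 2246 + 14*√2 ≈ 2265.8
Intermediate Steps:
E = 2*√2 (E = √8 = 2*√2 ≈ 2.8284)
h(v) = (v + 2*√2)/(-1 + v) (h(v) = (v + 2*√2)/(v - 1) = (v + 2*√2)/(-1 + v))
(23 - 14*h(-1)) - a = (23 - 14*(-1 + 2*√2)/(-1 - 1)) - 1*(-2230) = (23 - 14*(-1 + 2*√2)/(-2)) + 2230 = (23 - (-7)*(-1 + 2*√2)) + 2230 = (23 - 14*(½ - √2)) + 2230 = (23 + (-7 + 14*√2)) + 2230 = (16 + 14*√2) + 2230 = 2246 + 14*√2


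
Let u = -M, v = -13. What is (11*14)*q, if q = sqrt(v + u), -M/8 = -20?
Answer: 154*I*sqrt(173) ≈ 2025.6*I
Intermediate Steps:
M = 160 (M = -8*(-20) = 160)
u = -160 (u = -1*160 = -160)
q = I*sqrt(173) (q = sqrt(-13 - 160) = sqrt(-173) = I*sqrt(173) ≈ 13.153*I)
(11*14)*q = (11*14)*(I*sqrt(173)) = 154*(I*sqrt(173)) = 154*I*sqrt(173)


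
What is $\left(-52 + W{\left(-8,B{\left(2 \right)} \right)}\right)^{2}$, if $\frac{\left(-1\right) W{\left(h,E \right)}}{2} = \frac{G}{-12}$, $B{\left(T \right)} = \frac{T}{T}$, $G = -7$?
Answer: $\frac{101761}{36} \approx 2826.7$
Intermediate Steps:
$B{\left(T \right)} = 1$
$W{\left(h,E \right)} = - \frac{7}{6}$ ($W{\left(h,E \right)} = - 2 \left(- \frac{7}{-12}\right) = - 2 \left(\left(-7\right) \left(- \frac{1}{12}\right)\right) = \left(-2\right) \frac{7}{12} = - \frac{7}{6}$)
$\left(-52 + W{\left(-8,B{\left(2 \right)} \right)}\right)^{2} = \left(-52 - \frac{7}{6}\right)^{2} = \left(- \frac{319}{6}\right)^{2} = \frac{101761}{36}$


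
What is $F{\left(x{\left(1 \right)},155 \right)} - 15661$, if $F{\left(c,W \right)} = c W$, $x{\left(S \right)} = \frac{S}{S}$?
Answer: $-15506$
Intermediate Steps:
$x{\left(S \right)} = 1$
$F{\left(c,W \right)} = W c$
$F{\left(x{\left(1 \right)},155 \right)} - 15661 = 155 \cdot 1 - 15661 = 155 - 15661 = -15506$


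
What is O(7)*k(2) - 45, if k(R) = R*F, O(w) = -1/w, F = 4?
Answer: -323/7 ≈ -46.143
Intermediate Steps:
k(R) = 4*R (k(R) = R*4 = 4*R)
O(7)*k(2) - 45 = (-1/7)*(4*2) - 45 = -1*⅐*8 - 45 = -⅐*8 - 45 = -8/7 - 45 = -323/7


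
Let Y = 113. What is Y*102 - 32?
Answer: 11494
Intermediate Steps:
Y*102 - 32 = 113*102 - 32 = 11526 - 32 = 11494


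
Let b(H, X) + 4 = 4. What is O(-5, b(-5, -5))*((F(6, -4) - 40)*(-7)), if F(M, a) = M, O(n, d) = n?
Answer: -1190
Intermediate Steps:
b(H, X) = 0 (b(H, X) = -4 + 4 = 0)
O(-5, b(-5, -5))*((F(6, -4) - 40)*(-7)) = -5*(6 - 40)*(-7) = -(-170)*(-7) = -5*238 = -1190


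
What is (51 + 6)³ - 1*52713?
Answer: 132480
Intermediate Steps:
(51 + 6)³ - 1*52713 = 57³ - 52713 = 185193 - 52713 = 132480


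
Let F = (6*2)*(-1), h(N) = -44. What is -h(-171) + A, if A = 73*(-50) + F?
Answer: -3618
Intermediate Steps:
F = -12 (F = 12*(-1) = -12)
A = -3662 (A = 73*(-50) - 12 = -3650 - 12 = -3662)
-h(-171) + A = -1*(-44) - 3662 = 44 - 3662 = -3618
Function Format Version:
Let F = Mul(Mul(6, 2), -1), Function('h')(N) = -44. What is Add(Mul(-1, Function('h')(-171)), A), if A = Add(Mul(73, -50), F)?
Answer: -3618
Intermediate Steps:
F = -12 (F = Mul(12, -1) = -12)
A = -3662 (A = Add(Mul(73, -50), -12) = Add(-3650, -12) = -3662)
Add(Mul(-1, Function('h')(-171)), A) = Add(Mul(-1, -44), -3662) = Add(44, -3662) = -3618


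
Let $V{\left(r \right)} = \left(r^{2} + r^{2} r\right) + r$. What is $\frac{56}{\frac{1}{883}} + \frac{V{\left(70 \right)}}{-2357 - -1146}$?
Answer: $\frac{8504794}{173} \approx 49161.0$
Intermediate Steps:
$V{\left(r \right)} = r + r^{2} + r^{3}$ ($V{\left(r \right)} = \left(r^{2} + r^{3}\right) + r = r + r^{2} + r^{3}$)
$\frac{56}{\frac{1}{883}} + \frac{V{\left(70 \right)}}{-2357 - -1146} = \frac{56}{\frac{1}{883}} + \frac{70 \left(1 + 70 + 70^{2}\right)}{-2357 - -1146} = 56 \frac{1}{\frac{1}{883}} + \frac{70 \left(1 + 70 + 4900\right)}{-2357 + 1146} = 56 \cdot 883 + \frac{70 \cdot 4971}{-1211} = 49448 + 347970 \left(- \frac{1}{1211}\right) = 49448 - \frac{49710}{173} = \frac{8504794}{173}$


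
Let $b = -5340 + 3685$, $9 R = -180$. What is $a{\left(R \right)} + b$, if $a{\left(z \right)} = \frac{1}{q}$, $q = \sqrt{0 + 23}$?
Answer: $-1655 + \frac{\sqrt{23}}{23} \approx -1654.8$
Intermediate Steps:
$R = -20$ ($R = \frac{1}{9} \left(-180\right) = -20$)
$b = -1655$
$q = \sqrt{23} \approx 4.7958$
$a{\left(z \right)} = \frac{\sqrt{23}}{23}$ ($a{\left(z \right)} = \frac{1}{\sqrt{23}} = \frac{\sqrt{23}}{23}$)
$a{\left(R \right)} + b = \frac{\sqrt{23}}{23} - 1655 = -1655 + \frac{\sqrt{23}}{23}$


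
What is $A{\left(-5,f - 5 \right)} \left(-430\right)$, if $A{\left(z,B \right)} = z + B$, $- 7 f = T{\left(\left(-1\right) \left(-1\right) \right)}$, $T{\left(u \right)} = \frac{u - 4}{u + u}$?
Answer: $\frac{29455}{7} \approx 4207.9$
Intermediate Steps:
$T{\left(u \right)} = \frac{-4 + u}{2 u}$
$f = \frac{3}{14}$ ($f = - \frac{\frac{1}{2} \frac{1}{\left(-1\right) \left(-1\right)} \left(-4 - -1\right)}{7} = - \frac{\frac{1}{2} \cdot 1^{-1} \left(-4 + 1\right)}{7} = - \frac{\frac{1}{2} \cdot 1 \left(-3\right)}{7} = \left(- \frac{1}{7}\right) \left(- \frac{3}{2}\right) = \frac{3}{14} \approx 0.21429$)
$A{\left(z,B \right)} = B + z$
$A{\left(-5,f - 5 \right)} \left(-430\right) = \left(\left(\frac{3}{14} - 5\right) - 5\right) \left(-430\right) = \left(- \frac{67}{14} - 5\right) \left(-430\right) = \left(- \frac{137}{14}\right) \left(-430\right) = \frac{29455}{7}$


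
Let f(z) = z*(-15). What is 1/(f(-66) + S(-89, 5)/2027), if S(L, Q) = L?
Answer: 2027/2006641 ≈ 0.0010101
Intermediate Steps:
f(z) = -15*z
1/(f(-66) + S(-89, 5)/2027) = 1/(-15*(-66) - 89/2027) = 1/(990 - 89*1/2027) = 1/(990 - 89/2027) = 1/(2006641/2027) = 2027/2006641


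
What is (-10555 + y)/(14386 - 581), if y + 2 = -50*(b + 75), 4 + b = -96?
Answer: -9307/13805 ≈ -0.67418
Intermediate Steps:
b = -100 (b = -4 - 96 = -100)
y = 1248 (y = -2 - 50*(-100 + 75) = -2 - 50*(-25) = -2 + 1250 = 1248)
(-10555 + y)/(14386 - 581) = (-10555 + 1248)/(14386 - 581) = -9307/13805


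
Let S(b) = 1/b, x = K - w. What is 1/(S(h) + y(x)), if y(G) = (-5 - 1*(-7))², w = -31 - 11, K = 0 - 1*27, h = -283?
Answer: 283/1131 ≈ 0.25022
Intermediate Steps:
K = -27 (K = 0 - 27 = -27)
w = -42
x = 15 (x = -27 - 1*(-42) = -27 + 42 = 15)
y(G) = 4 (y(G) = (-5 + 7)² = 2² = 4)
1/(S(h) + y(x)) = 1/(1/(-283) + 4) = 1/(-1/283 + 4) = 1/(1131/283) = 283/1131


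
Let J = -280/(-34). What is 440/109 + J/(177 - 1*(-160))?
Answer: 2536020/624461 ≈ 4.0611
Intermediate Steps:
J = 140/17 (J = -280*(-1/34) = 140/17 ≈ 8.2353)
440/109 + J/(177 - 1*(-160)) = 440/109 + 140/(17*(177 - 1*(-160))) = 440*(1/109) + 140/(17*(177 + 160)) = 440/109 + (140/17)/337 = 440/109 + (140/17)*(1/337) = 440/109 + 140/5729 = 2536020/624461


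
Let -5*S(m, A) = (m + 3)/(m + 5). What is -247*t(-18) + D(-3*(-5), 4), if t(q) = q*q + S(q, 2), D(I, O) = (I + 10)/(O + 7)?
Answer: -879656/11 ≈ -79969.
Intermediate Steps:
D(I, O) = (10 + I)/(7 + O)
S(m, A) = -(3 + m)/(5*(5 + m)) (S(m, A) = -(m + 3)/(5*(m + 5)) = -(3 + m)/(5*(5 + m)))
t(q) = q**2 + (-3 - q)/(5*(5 + q)) (t(q) = q*q + (-3 - q)/(5*(5 + q)) = q**2 + (-3 - q)/(5*(5 + q)))
-247*t(-18) + D(-3*(-5), 4) = -247*(-3 - 1*(-18) + 5*(-18)**2*(5 - 18))/(5*(5 - 18)) + (10 - 3*(-5))/(7 + 4) = -247*(-3 + 18 + 5*324*(-13))/(5*(-13)) + (10 + 15)/11 = -247*(-1)*(-3 + 18 - 21060)/(5*13) + (1/11)*25 = -247*(-1)*(-21045)/(5*13) + 25/11 = -247*4209/13 + 25/11 = -79971 + 25/11 = -879656/11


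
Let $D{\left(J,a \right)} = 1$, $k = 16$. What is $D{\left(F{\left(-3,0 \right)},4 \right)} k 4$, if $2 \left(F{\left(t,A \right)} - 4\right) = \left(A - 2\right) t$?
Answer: $64$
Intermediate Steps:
$F{\left(t,A \right)} = 4 + \frac{t \left(-2 + A\right)}{2}$ ($F{\left(t,A \right)} = 4 + \frac{\left(A - 2\right) t}{2} = 4 + \frac{\left(-2 + A\right) t}{2} = 4 + \frac{t \left(-2 + A\right)}{2}$)
$D{\left(F{\left(-3,0 \right)},4 \right)} k 4 = 1 \cdot 16 \cdot 4 = 16 \cdot 4 = 64$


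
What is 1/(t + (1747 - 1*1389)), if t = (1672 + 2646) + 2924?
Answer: 1/7600 ≈ 0.00013158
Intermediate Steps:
t = 7242 (t = 4318 + 2924 = 7242)
1/(t + (1747 - 1*1389)) = 1/(7242 + (1747 - 1*1389)) = 1/(7242 + (1747 - 1389)) = 1/(7242 + 358) = 1/7600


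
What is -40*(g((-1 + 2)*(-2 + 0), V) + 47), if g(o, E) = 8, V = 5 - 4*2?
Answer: -2200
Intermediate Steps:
V = -3 (V = 5 - 8 = -3)
-40*(g((-1 + 2)*(-2 + 0), V) + 47) = -40*(8 + 47) = -40*55 = -2200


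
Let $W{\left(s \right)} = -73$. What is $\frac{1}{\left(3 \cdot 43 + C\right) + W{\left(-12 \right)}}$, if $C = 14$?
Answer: $\frac{1}{70} \approx 0.014286$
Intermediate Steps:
$\frac{1}{\left(3 \cdot 43 + C\right) + W{\left(-12 \right)}} = \frac{1}{\left(3 \cdot 43 + 14\right) - 73} = \frac{1}{\left(129 + 14\right) - 73} = \frac{1}{143 - 73} = \frac{1}{70}$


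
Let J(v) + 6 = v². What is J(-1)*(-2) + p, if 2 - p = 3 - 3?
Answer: 12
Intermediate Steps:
p = 2 (p = 2 - (3 - 3) = 2 - 1*0 = 2 + 0 = 2)
J(v) = -6 + v²
J(-1)*(-2) + p = (-6 + (-1)²)*(-2) + 2 = (-6 + 1)*(-2) + 2 = -5*(-2) + 2 = 10 + 2 = 12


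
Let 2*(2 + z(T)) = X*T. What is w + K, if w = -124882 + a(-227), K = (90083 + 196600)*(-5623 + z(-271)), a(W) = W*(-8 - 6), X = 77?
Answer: -9207641319/2 ≈ -4.6038e+9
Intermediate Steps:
z(T) = -2 + 77*T/2 (z(T) = -2 + (77*T)/2 = -2 + 77*T/2)
a(W) = -14*W (a(W) = W*(-14) = -14*W)
K = -9207397911/2 (K = (90083 + 196600)*(-5623 + (-2 + (77/2)*(-271))) = 286683*(-5623 + (-2 - 20867/2)) = 286683*(-5623 - 20871/2) = 286683*(-32117/2) = -9207397911/2 ≈ -4.6037e+9)
w = -121704 (w = -124882 - 14*(-227) = -124882 + 3178 = -121704)
w + K = -121704 - 9207397911/2 = -9207641319/2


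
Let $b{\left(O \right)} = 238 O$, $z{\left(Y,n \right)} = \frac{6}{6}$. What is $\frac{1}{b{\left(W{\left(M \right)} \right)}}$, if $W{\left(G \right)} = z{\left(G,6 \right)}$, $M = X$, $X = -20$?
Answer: $\frac{1}{238} \approx 0.0042017$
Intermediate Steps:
$M = -20$
$z{\left(Y,n \right)} = 1$ ($z{\left(Y,n \right)} = 6 \cdot \frac{1}{6} = 1$)
$W{\left(G \right)} = 1$
$\frac{1}{b{\left(W{\left(M \right)} \right)}} = \frac{1}{238 \cdot 1} = \frac{1}{238}$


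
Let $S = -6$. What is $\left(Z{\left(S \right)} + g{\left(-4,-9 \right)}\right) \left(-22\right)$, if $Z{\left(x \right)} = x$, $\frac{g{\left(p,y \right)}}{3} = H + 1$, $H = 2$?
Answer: $-66$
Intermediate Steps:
$g{\left(p,y \right)} = 9$ ($g{\left(p,y \right)} = 3 \left(2 + 1\right) = 3 \cdot 3 = 9$)
$\left(Z{\left(S \right)} + g{\left(-4,-9 \right)}\right) \left(-22\right) = \left(-6 + 9\right) \left(-22\right) = 3 \left(-22\right) = -66$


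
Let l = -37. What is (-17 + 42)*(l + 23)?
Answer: -350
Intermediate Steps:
(-17 + 42)*(l + 23) = (-17 + 42)*(-37 + 23) = 25*(-14) = -350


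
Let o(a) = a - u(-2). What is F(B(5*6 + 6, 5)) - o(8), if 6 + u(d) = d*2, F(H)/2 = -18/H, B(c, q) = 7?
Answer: -162/7 ≈ -23.143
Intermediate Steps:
F(H) = -36/H (F(H) = 2*(-18/H) = -36/H)
u(d) = -6 + 2*d (u(d) = -6 + d*2 = -6 + 2*d)
o(a) = 10 + a (o(a) = a - (-6 + 2*(-2)) = a - (-6 - 4) = a - 1*(-10) = a + 10 = 10 + a)
F(B(5*6 + 6, 5)) - o(8) = -36/7 - (10 + 8) = -36*⅐ - 1*18 = -36/7 - 18 = -162/7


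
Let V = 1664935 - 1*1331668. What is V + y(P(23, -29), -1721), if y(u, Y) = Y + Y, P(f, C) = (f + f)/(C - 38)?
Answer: 329825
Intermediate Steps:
P(f, C) = 2*f/(-38 + C) (P(f, C) = (2*f)/(-38 + C) = 2*f/(-38 + C))
y(u, Y) = 2*Y
V = 333267 (V = 1664935 - 1331668 = 333267)
V + y(P(23, -29), -1721) = 333267 + 2*(-1721) = 333267 - 3442 = 329825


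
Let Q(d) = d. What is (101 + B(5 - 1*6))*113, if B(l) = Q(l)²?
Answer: 11526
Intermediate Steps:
B(l) = l²
(101 + B(5 - 1*6))*113 = (101 + (5 - 1*6)²)*113 = (101 + (5 - 6)²)*113 = (101 + (-1)²)*113 = (101 + 1)*113 = 102*113 = 11526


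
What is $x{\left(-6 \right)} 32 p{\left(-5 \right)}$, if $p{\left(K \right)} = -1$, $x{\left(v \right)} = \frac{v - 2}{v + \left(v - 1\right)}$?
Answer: $- \frac{256}{13} \approx -19.692$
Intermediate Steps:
$x{\left(v \right)} = \frac{-2 + v}{-1 + 2 v}$ ($x{\left(v \right)} = \frac{-2 + v}{v + \left(v - 1\right)} = \frac{-2 + v}{v + \left(-1 + v\right)} = \frac{-2 + v}{-1 + 2 v}$)
$x{\left(-6 \right)} 32 p{\left(-5 \right)} = \frac{-2 - 6}{-1 + 2 \left(-6\right)} 32 \left(-1\right) = \frac{1}{-1 - 12} \left(-8\right) 32 \left(-1\right) = \frac{1}{-13} \left(-8\right) 32 \left(-1\right) = \left(- \frac{1}{13}\right) \left(-8\right) 32 \left(-1\right) = \frac{8}{13} \cdot 32 \left(-1\right) = \frac{256}{13} \left(-1\right) = - \frac{256}{13}$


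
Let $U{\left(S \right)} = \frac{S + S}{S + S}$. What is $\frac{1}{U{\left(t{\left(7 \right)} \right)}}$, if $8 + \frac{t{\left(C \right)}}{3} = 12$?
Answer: $1$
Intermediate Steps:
$t{\left(C \right)} = 12$ ($t{\left(C \right)} = -24 + 3 \cdot 12 = -24 + 36 = 12$)
$U{\left(S \right)} = 1$ ($U{\left(S \right)} = \frac{2 S}{2 S} = 2 S \frac{1}{2 S} = 1$)
$\frac{1}{U{\left(t{\left(7 \right)} \right)}} = 1^{-1} = 1$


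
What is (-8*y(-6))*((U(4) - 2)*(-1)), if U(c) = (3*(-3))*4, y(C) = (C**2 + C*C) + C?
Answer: -20064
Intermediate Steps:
y(C) = C + 2*C**2 (y(C) = (C**2 + C**2) + C = 2*C**2 + C = C + 2*C**2)
U(c) = -36 (U(c) = -9*4 = -36)
(-8*y(-6))*((U(4) - 2)*(-1)) = (-(-48)*(1 + 2*(-6)))*((-36 - 2)*(-1)) = (-(-48)*(1 - 12))*(-38*(-1)) = -(-48)*(-11)*38 = -8*66*38 = -528*38 = -20064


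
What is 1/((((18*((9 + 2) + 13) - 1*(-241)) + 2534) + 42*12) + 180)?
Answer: 1/3891 ≈ 0.00025700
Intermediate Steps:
1/((((18*((9 + 2) + 13) - 1*(-241)) + 2534) + 42*12) + 180) = 1/((((18*(11 + 13) + 241) + 2534) + 504) + 180) = 1/((((18*24 + 241) + 2534) + 504) + 180) = 1/((((432 + 241) + 2534) + 504) + 180) = 1/(((673 + 2534) + 504) + 180) = 1/((3207 + 504) + 180) = 1/(3711 + 180) = 1/3891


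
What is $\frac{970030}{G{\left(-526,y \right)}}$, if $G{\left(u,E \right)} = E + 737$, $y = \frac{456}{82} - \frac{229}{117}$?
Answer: $\frac{2326616955}{1776338} \approx 1309.8$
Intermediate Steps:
$y = \frac{17287}{4797}$ ($y = 456 \cdot \frac{1}{82} - \frac{229}{117} = \frac{228}{41} - \frac{229}{117} = \frac{17287}{4797} \approx 3.6037$)
$G{\left(u,E \right)} = 737 + E$
$\frac{970030}{G{\left(-526,y \right)}} = \frac{970030}{737 + \frac{17287}{4797}} = \frac{970030}{\frac{3552676}{4797}} = 970030 \cdot \frac{4797}{3552676} = \frac{2326616955}{1776338}$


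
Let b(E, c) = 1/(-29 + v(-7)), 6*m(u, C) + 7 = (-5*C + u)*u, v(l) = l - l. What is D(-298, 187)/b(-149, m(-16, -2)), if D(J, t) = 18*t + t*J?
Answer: 1518440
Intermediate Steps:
v(l) = 0
m(u, C) = -7/6 + u*(u - 5*C)/6 (m(u, C) = -7/6 + ((-5*C + u)*u)/6 = -7/6 + ((u - 5*C)*u)/6 = -7/6 + (u*(u - 5*C))/6 = -7/6 + u*(u - 5*C)/6)
b(E, c) = -1/29 (b(E, c) = 1/(-29 + 0) = 1/(-29) = -1/29)
D(J, t) = 18*t + J*t
D(-298, 187)/b(-149, m(-16, -2)) = (187*(18 - 298))/(-1/29) = (187*(-280))*(-29) = -52360*(-29) = 1518440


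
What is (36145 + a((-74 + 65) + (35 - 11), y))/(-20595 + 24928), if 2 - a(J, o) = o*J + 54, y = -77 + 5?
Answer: 37173/4333 ≈ 8.5790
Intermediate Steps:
y = -72
a(J, o) = -52 - J*o (a(J, o) = 2 - (o*J + 54) = 2 - (J*o + 54) = 2 - (54 + J*o) = 2 + (-54 - J*o) = -52 - J*o)
(36145 + a((-74 + 65) + (35 - 11), y))/(-20595 + 24928) = (36145 + (-52 - 1*((-74 + 65) + (35 - 11))*(-72)))/(-20595 + 24928) = (36145 + (-52 - 1*(-9 + 24)*(-72)))/4333 = (36145 + (-52 - 1*15*(-72)))*(1/4333) = (36145 + (-52 + 1080))*(1/4333) = (36145 + 1028)*(1/4333) = 37173*(1/4333) = 37173/4333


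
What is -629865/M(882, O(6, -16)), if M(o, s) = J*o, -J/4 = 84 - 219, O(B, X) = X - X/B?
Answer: -13997/10584 ≈ -1.3225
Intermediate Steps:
O(B, X) = X - X/B
J = 540 (J = -4*(84 - 219) = -4*(-135) = 540)
M(o, s) = 540*o
-629865/M(882, O(6, -16)) = -629865/(540*882) = -629865/476280 = -629865*1/476280 = -13997/10584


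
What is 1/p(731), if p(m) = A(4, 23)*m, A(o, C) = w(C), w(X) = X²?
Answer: 1/386699 ≈ 2.5860e-6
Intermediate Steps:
A(o, C) = C²
p(m) = 529*m (p(m) = 23²*m = 529*m)
1/p(731) = 1/(529*731) = 1/386699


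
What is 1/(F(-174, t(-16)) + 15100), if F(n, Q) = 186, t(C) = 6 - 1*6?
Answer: 1/15286 ≈ 6.5419e-5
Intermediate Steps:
t(C) = 0 (t(C) = 6 - 6 = 0)
1/(F(-174, t(-16)) + 15100) = 1/(186 + 15100) = 1/15286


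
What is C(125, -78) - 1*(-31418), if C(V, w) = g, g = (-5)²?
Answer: 31443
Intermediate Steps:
g = 25
C(V, w) = 25
C(125, -78) - 1*(-31418) = 25 - 1*(-31418) = 25 + 31418 = 31443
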